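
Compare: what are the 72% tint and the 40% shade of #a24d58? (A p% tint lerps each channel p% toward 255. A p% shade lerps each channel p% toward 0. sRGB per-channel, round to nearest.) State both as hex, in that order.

#e5cdd0, #612e35

#a24d58 is rgb(162, 77, 88).
72% tint:
  R: 162 + 66.96 = 228.96 → 229
  G: 77 + 0.72×(255−77) = 77 + 128.16 = 205.16 → 205
  B: 88 + 120.24 = 208.24 → 208
  → #e5cdd0
40% shade:
  R: 162 + 0.4×(0−162) = 162 − 64.8 = 97.2 → 97
  G: 77 + 0.4×(0−77) = 77 − 30.8 = 46.2 → 46
  B: 88 − 35.2 = 52.8 → 53
  → #612e35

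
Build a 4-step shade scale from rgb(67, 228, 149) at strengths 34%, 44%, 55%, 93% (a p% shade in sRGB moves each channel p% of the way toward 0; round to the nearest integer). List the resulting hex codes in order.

#2C9662, #268053, #1E6743, #05100A

34%: (67 − 22.78 = 44.22→44, 228 − 77.52 = 150.48→150, 149 − 50.66 = 98.34→98) → #2C9662
44%: (67 − 29.48 = 37.52→38, 228 − 100.32 = 127.68→128, 149 − 65.56 = 83.44→83) → #268053
55%: (67 − 36.85 = 30.15→30, 228 − 125.4 = 102.6→103, 149 − 81.95 = 67.05→67) → #1E6743
93%: (67 − 62.31 = 4.69→5, 228 − 212.04 = 15.96→16, 149 − 138.57 = 10.43→10) → #05100A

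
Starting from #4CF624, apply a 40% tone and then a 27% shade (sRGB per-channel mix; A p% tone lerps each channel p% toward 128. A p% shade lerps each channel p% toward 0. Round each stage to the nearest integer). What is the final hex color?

#479135

#4CF624 is rgb(76, 246, 36).
A 40% tone moves each channel 40% toward 128:
  R: 76 + 20.8 = 96.8 → 97
  G: 246 + 0.4×(128−246) = 246 − 47.2 = 198.8 → 199
  B: 36 + 36.8 = 72.8 → 73
After the tone: rgb(97, 199, 73) = #61C749.
Lerp each channel 27% toward 0:
  R: 97 + 0.27×(0−97) = 97 − 26.19 = 70.81 → 71
  G: 199 + 0.27×(0−199) = 199 − 53.73 = 145.27 → 145
  B: 73 + 0.27×(0−73) = 73 − 19.71 = 53.29 → 53
rgb(71, 145, 53) = #479135.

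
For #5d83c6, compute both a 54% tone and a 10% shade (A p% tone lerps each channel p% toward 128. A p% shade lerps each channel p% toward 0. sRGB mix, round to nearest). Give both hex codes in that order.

#5d83c6 is rgb(93, 131, 198).
54% tone:
  R: 93 + 0.54×(128−93) = 93 + 18.9 = 111.9 → 112
  G: 131 + 0.54×(128−131) = 131 − 1.62 = 129.38 → 129
  B: 198 − 37.8 = 160.2 → 160
  → #7081a0
10% shade:
  R: 93 + 0.1×(0−93) = 93 − 9.3 = 83.7 → 84
  G: 131 + 0.1×(0−131) = 131 − 13.1 = 117.9 → 118
  B: 198 − 19.8 = 178.2 → 178
  → #5476b2

#7081a0, #5476b2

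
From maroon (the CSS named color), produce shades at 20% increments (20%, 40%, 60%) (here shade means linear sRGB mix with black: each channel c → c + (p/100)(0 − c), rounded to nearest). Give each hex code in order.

#660000, #4D0000, #330000

CSS maroon is rgb(128, 0, 0).
20%: (128 − 25.6 = 102.4→102, 0→0, 0→0) → #660000
40%: (128 − 51.2 = 76.8→77, 0→0, 0→0) → #4D0000
60%: (128 − 76.8 = 51.2→51, 0→0, 0→0) → #330000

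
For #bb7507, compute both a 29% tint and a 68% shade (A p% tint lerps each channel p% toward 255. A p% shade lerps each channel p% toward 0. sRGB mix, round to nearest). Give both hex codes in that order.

#cf9d4f, #3c2502

#bb7507 is rgb(187, 117, 7).
29% tint:
  R: 187 + 0.29×(255−187) = 187 + 19.72 = 206.72 → 207
  G: 117 + 0.29×(255−117) = 117 + 40.02 = 157.02 → 157
  B: 7 + 0.29×(255−7) = 7 + 71.92 = 78.92 → 79
  → #cf9d4f
68% shade:
  R: 187 − 127.16 = 59.84 → 60
  G: 117 − 79.56 = 37.44 → 37
  B: 7 − 4.76 = 2.24 → 2
  → #3c2502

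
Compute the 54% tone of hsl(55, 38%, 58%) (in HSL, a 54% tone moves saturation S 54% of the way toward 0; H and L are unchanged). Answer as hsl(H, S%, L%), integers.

hsl(55, 17%, 58%)

S moves 54% from 38 toward 0: 38 − 20.52 = 17.48 → 17.
H and L are unchanged.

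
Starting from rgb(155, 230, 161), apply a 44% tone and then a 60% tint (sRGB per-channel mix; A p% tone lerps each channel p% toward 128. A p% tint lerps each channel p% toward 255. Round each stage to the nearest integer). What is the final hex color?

#D2E3D3

A 44% tone moves each channel 44% toward 128:
  R: 155 − 11.88 = 143.12 → 143
  G: 230 + 0.44×(128−230) = 230 − 44.88 = 185.12 → 185
  B: 161 + 0.44×(128−161) = 161 − 14.52 = 146.48 → 146
After the tone: rgb(143, 185, 146) = #8FB992.
A 60% tint moves each channel 60% toward 255:
  R: 143 + 0.6×(255−143) = 143 + 67.2 = 210.2 → 210
  G: 185 + 42 = 227 → 227
  B: 146 + 65.4 = 211.4 → 211
rgb(210, 227, 211) = #D2E3D3.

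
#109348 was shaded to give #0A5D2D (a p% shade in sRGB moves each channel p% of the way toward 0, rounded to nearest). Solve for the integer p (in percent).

37%

#109348 is rgb(16, 147, 72); #0A5D2D is rgb(10, 93, 45).
On the G channel (widest range): 93 ≈ 147 + (p/100)(0 − 147), so p ≈ 100×(93 − 147)/(0 − 147) = -5400/-147 = 36.73.
p = 37 reproduces all three channels after rounding.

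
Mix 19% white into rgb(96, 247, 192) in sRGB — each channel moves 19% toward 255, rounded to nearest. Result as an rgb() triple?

rgb(126, 249, 204)

Per channel, c → c + 0.19(255 − c):
  R: 96 + 0.19×(255−96) = 96 + 30.21 = 126.21 → 126
  G: 247 + 1.52 = 248.52 → 249
  B: 192 + 0.19×(255−192) = 192 + 11.97 = 203.97 → 204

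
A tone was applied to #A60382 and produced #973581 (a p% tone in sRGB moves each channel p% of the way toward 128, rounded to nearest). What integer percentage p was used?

40%

#A60382 is rgb(166, 3, 130); #973581 is rgb(151, 53, 129).
On the G channel (widest range): 53 ≈ 3 + (p/100)(128 − 3), so p ≈ 100×(53 − 3)/(128 − 3) = 5000/125 = 40.00.
p = 40 reproduces all three channels after rounding.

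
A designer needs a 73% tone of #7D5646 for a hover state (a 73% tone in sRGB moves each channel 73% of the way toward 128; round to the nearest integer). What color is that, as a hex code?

#7D5646 is rgb(125, 86, 70).
A 73% tone moves each channel 73% toward 128:
  R: 125 + 2.19 = 127.19 → 127
  G: 86 + 30.66 = 116.66 → 117
  B: 70 + 0.73×(128−70) = 70 + 42.34 = 112.34 → 112
rgb(127, 117, 112) = #7F7570.

#7F7570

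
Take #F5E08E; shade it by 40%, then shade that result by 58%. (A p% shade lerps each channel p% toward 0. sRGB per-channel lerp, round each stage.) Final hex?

#F5E08E is rgb(245, 224, 142).
A 40% shade moves each channel 40% toward 0:
  R: 245 + 0.4×(0−245) = 245 − 98 = 147 → 147
  G: 224 − 89.6 = 134.4 → 134
  B: 142 + 0.4×(0−142) = 142 − 56.8 = 85.2 → 85
After the shade: rgb(147, 134, 85) = #938655.
A 58% shade moves each channel 58% toward 0:
  R: 147 + 0.58×(0−147) = 147 − 85.26 = 61.74 → 62
  G: 134 − 77.72 = 56.28 → 56
  B: 85 + 0.58×(0−85) = 85 − 49.3 = 35.7 → 36
rgb(62, 56, 36) = #3E3824.

#3E3824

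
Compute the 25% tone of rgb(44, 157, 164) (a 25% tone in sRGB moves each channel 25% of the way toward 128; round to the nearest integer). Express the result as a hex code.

#41969B

Per channel, c → c + 0.25(128 − c):
  R: 44 + 21 = 65 → 65
  G: 157 + 0.25×(128−157) = 157 − 7.25 = 149.75 → 150
  B: 164 − 9 = 155 → 155
rgb(65, 150, 155) = #41969B.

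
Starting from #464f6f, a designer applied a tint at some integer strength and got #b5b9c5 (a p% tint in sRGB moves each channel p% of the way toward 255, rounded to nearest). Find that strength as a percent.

#464f6f is rgb(70, 79, 111); #b5b9c5 is rgb(181, 185, 197).
On the R channel (widest range): 181 ≈ 70 + (p/100)(255 − 70), so p ≈ 100×(181 − 70)/(255 − 70) = 11100/185 = 60.00.
p = 60 reproduces all three channels after rounding.

60%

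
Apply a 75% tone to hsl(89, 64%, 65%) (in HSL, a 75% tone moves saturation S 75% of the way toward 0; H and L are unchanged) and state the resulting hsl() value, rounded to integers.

hsl(89, 16%, 65%)

S moves 75% from 64 toward 0: 64 − 48 = 16 → 16.
H and L are unchanged.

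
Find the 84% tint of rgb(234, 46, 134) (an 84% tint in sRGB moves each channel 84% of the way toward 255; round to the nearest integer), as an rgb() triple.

Per channel, c → c + 0.84(255 − c):
  R: 234 + 0.84×(255−234) = 234 + 17.64 = 251.64 → 252
  G: 46 + 0.84×(255−46) = 46 + 175.56 = 221.56 → 222
  B: 134 + 101.64 = 235.64 → 236

rgb(252, 222, 236)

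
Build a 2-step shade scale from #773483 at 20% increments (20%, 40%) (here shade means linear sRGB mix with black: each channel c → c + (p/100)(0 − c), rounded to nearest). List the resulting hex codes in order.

#773483 is rgb(119, 52, 131).
20%: (119 − 23.8 = 95.2→95, 52 − 10.4 = 41.6→42, 131 − 26.2 = 104.8→105) → #5f2a69
40%: (119 − 47.6 = 71.4→71, 52 − 20.8 = 31.2→31, 131 − 52.4 = 78.6→79) → #471f4f

#5f2a69, #471f4f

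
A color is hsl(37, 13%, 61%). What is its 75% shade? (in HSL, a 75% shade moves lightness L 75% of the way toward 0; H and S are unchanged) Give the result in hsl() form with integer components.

hsl(37, 13%, 15%)

L moves 75% from 61 toward 0: 61 − 45.75 = 15.25 → 15.
H and S are unchanged.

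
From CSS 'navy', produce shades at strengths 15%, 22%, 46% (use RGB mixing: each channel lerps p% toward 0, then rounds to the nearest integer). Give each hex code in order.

#00006D, #000064, #000045

CSS navy is rgb(0, 0, 128).
15%: (0→0, 0→0, 128 − 19.2 = 108.8→109) → #00006D
22%: (0→0, 0→0, 128 − 28.16 = 99.84→100) → #000064
46%: (0→0, 0→0, 128 − 58.88 = 69.12→69) → #000045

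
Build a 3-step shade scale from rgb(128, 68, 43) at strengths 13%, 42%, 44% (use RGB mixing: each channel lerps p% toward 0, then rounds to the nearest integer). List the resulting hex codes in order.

13%: (128 − 16.64 = 111.36→111, 68 − 8.84 = 59.16→59, 43 − 5.59 = 37.41→37) → #6f3b25
42%: (128 − 53.76 = 74.24→74, 68 − 28.56 = 39.44→39, 43 − 18.06 = 24.94→25) → #4a2719
44%: (128 − 56.32 = 71.68→72, 68 − 29.92 = 38.08→38, 43 − 18.92 = 24.08→24) → #482618

#6f3b25, #4a2719, #482618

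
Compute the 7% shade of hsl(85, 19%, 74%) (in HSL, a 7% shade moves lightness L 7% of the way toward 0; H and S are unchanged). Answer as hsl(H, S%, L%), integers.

hsl(85, 19%, 69%)

L moves 7% from 74 toward 0: 74 − 5.18 = 68.82 → 69.
H and S are unchanged.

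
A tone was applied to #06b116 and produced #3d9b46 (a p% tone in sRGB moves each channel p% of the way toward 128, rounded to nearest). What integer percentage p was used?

45%

#06b116 is rgb(6, 177, 22); #3d9b46 is rgb(61, 155, 70).
On the R channel (widest range): 61 ≈ 6 + (p/100)(128 − 6), so p ≈ 100×(61 − 6)/(128 − 6) = 5500/122 = 45.08.
p = 45 reproduces all three channels after rounding.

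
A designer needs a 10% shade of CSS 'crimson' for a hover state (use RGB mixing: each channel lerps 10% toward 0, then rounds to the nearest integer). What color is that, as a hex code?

#C61236

CSS crimson is rgb(220, 20, 60).
Lerp each channel 10% toward 0:
  R: 220 + 0.1×(0−220) = 220 − 22 = 198 → 198
  G: 20 − 2 = 18 → 18
  B: 60 + 0.1×(0−60) = 60 − 6 = 54 → 54
rgb(198, 18, 54) = #C61236.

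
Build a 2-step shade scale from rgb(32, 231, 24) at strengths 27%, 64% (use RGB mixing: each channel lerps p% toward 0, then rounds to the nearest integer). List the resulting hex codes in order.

#17a912, #0c5309

27%: (32 − 8.64 = 23.36→23, 231 − 62.37 = 168.63→169, 24 − 6.48 = 17.52→18) → #17a912
64%: (32 − 20.48 = 11.52→12, 231 − 147.84 = 83.16→83, 24 − 15.36 = 8.64→9) → #0c5309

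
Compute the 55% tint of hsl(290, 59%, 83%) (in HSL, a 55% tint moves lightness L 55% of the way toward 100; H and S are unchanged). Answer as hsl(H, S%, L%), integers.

L moves 55% from 83 toward 100: 83 + 9.35 = 92.35 → 92.
H and S are unchanged.

hsl(290, 59%, 92%)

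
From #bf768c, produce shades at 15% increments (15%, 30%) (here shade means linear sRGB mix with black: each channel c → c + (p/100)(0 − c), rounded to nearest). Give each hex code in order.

#bf768c is rgb(191, 118, 140).
15%: (191 − 28.65 = 162.35→162, 118 − 17.7 = 100.3→100, 140 − 21 = 119→119) → #a26477
30%: (191 − 57.3 = 133.7→134, 118 − 35.4 = 82.6→83, 140 − 42 = 98→98) → #865362

#a26477, #865362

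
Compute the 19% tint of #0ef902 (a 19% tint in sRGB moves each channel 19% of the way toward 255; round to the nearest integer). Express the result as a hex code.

#0ef902 is rgb(14, 249, 2).
A 19% tint moves each channel 19% toward 255:
  R: 14 + 0.19×(255−14) = 14 + 45.79 = 59.79 → 60
  G: 249 + 0.19×(255−249) = 249 + 1.14 = 250.14 → 250
  B: 2 + 0.19×(255−2) = 2 + 48.07 = 50.07 → 50
rgb(60, 250, 50) = #3cfa32.

#3cfa32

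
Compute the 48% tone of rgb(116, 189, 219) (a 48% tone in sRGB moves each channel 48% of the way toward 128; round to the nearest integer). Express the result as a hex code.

A 48% tone moves each channel 48% toward 128:
  R: 116 + 0.48×(128−116) = 116 + 5.76 = 121.76 → 122
  G: 189 + 0.48×(128−189) = 189 − 29.28 = 159.72 → 160
  B: 219 − 43.68 = 175.32 → 175
rgb(122, 160, 175) = #7aa0af.

#7aa0af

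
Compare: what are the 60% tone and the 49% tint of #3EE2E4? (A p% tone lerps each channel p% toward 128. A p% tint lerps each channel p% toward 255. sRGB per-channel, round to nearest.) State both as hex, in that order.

#3EE2E4 is rgb(62, 226, 228).
60% tone:
  R: 62 + 0.6×(128−62) = 62 + 39.6 = 101.6 → 102
  G: 226 − 58.8 = 167.2 → 167
  B: 228 + 0.6×(128−228) = 228 − 60 = 168 → 168
  → #66A7A8
49% tint:
  R: 62 + 94.57 = 156.57 → 157
  G: 226 + 0.49×(255−226) = 226 + 14.21 = 240.21 → 240
  B: 228 + 0.49×(255−228) = 228 + 13.23 = 241.23 → 241
  → #9DF0F1

#66A7A8, #9DF0F1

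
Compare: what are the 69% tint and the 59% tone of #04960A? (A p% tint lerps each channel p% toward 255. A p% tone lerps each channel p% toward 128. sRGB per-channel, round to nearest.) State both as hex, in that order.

#B1DEB3, #4D8950

#04960A is rgb(4, 150, 10).
69% tint:
  R: 4 + 173.19 = 177.19 → 177
  G: 150 + 0.69×(255−150) = 150 + 72.45 = 222.45 → 222
  B: 10 + 0.69×(255−10) = 10 + 169.05 = 179.05 → 179
  → #B1DEB3
59% tone:
  R: 4 + 73.16 = 77.16 → 77
  G: 150 − 12.98 = 137.02 → 137
  B: 10 + 0.59×(128−10) = 10 + 69.62 = 79.62 → 80
  → #4D8950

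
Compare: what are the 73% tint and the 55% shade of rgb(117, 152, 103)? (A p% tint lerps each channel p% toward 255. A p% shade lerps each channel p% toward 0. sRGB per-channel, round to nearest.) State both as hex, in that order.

#dae3d6, #35442e

73% tint:
  R: 117 + 100.74 = 217.74 → 218
  G: 152 + 75.19 = 227.19 → 227
  B: 103 + 110.96 = 213.96 → 214
  → #dae3d6
55% shade:
  R: 117 + 0.55×(0−117) = 117 − 64.35 = 52.65 → 53
  G: 152 − 83.6 = 68.4 → 68
  B: 103 + 0.55×(0−103) = 103 − 56.65 = 46.35 → 46
  → #35442e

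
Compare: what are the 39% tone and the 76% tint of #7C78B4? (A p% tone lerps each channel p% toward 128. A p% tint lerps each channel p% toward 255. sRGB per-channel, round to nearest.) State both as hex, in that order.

#7C78B4 is rgb(124, 120, 180).
39% tone:
  R: 124 + 0.39×(128−124) = 124 + 1.56 = 125.56 → 126
  G: 120 + 3.12 = 123.12 → 123
  B: 180 + 0.39×(128−180) = 180 − 20.28 = 159.72 → 160
  → #7E7BA0
76% tint:
  R: 124 + 0.76×(255−124) = 124 + 99.56 = 223.56 → 224
  G: 120 + 0.76×(255−120) = 120 + 102.6 = 222.6 → 223
  B: 180 + 57 = 237 → 237
  → #E0DFED

#7E7BA0, #E0DFED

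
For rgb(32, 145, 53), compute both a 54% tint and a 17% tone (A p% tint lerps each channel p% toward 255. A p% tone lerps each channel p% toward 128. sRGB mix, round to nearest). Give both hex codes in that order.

#98cca2, #308e42

54% tint:
  R: 32 + 120.42 = 152.42 → 152
  G: 145 + 59.4 = 204.4 → 204
  B: 53 + 0.54×(255−53) = 53 + 109.08 = 162.08 → 162
  → #98cca2
17% tone:
  R: 32 + 0.17×(128−32) = 32 + 16.32 = 48.32 → 48
  G: 145 + 0.17×(128−145) = 145 − 2.89 = 142.11 → 142
  B: 53 + 0.17×(128−53) = 53 + 12.75 = 65.75 → 66
  → #308e42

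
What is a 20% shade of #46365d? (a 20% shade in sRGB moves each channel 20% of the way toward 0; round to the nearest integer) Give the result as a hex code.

#46365d is rgb(70, 54, 93).
Lerp each channel 20% toward 0:
  R: 70 + 0.2×(0−70) = 70 − 14 = 56 → 56
  G: 54 + 0.2×(0−54) = 54 − 10.8 = 43.2 → 43
  B: 93 + 0.2×(0−93) = 93 − 18.6 = 74.4 → 74
rgb(56, 43, 74) = #382b4a.

#382b4a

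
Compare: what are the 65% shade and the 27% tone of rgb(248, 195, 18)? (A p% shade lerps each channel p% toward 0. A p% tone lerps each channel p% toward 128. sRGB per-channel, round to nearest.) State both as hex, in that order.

#574406, #d8b130

65% shade:
  R: 248 + 0.65×(0−248) = 248 − 161.2 = 86.8 → 87
  G: 195 − 126.75 = 68.25 → 68
  B: 18 − 11.7 = 6.3 → 6
  → #574406
27% tone:
  R: 248 + 0.27×(128−248) = 248 − 32.4 = 215.6 → 216
  G: 195 + 0.27×(128−195) = 195 − 18.09 = 176.91 → 177
  B: 18 + 29.7 = 47.7 → 48
  → #d8b130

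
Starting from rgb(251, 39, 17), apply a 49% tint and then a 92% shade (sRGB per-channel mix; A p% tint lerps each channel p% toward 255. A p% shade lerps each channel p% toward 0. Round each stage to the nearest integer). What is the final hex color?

#140c0b

Lerp each channel 49% toward 255:
  R: 251 + 0.49×(255−251) = 251 + 1.96 = 252.96 → 253
  G: 39 + 0.49×(255−39) = 39 + 105.84 = 144.84 → 145
  B: 17 + 0.49×(255−17) = 17 + 116.62 = 133.62 → 134
After the tint: rgb(253, 145, 134) = #fd9186.
Lerp each channel 92% toward 0:
  R: 253 + 0.92×(0−253) = 253 − 232.76 = 20.24 → 20
  G: 145 + 0.92×(0−145) = 145 − 133.4 = 11.6 → 12
  B: 134 + 0.92×(0−134) = 134 − 123.28 = 10.72 → 11
rgb(20, 12, 11) = #140c0b.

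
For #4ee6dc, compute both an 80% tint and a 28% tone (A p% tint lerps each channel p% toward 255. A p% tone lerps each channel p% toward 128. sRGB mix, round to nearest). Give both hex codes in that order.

#dcfaf8, #5cc9c2

#4ee6dc is rgb(78, 230, 220).
80% tint:
  R: 78 + 0.8×(255−78) = 78 + 141.6 = 219.6 → 220
  G: 230 + 0.8×(255−230) = 230 + 20 = 250 → 250
  B: 220 + 28 = 248 → 248
  → #dcfaf8
28% tone:
  R: 78 + 0.28×(128−78) = 78 + 14 = 92 → 92
  G: 230 + 0.28×(128−230) = 230 − 28.56 = 201.44 → 201
  B: 220 − 25.76 = 194.24 → 194
  → #5cc9c2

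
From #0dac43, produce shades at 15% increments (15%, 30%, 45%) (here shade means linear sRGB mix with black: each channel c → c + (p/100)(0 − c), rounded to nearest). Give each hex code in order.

#0dac43 is rgb(13, 172, 67).
15%: (13 − 1.95 = 11.05→11, 172 − 25.8 = 146.2→146, 67 − 10.05 = 56.95→57) → #0b9239
30%: (13 − 3.9 = 9.1→9, 172 − 51.6 = 120.4→120, 67 − 20.1 = 46.9→47) → #09782f
45%: (13 − 5.85 = 7.15→7, 172 − 77.4 = 94.6→95, 67 − 30.15 = 36.85→37) → #075f25

#0b9239, #09782f, #075f25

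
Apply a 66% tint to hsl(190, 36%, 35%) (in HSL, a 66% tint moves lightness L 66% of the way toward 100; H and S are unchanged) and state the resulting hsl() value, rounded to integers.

L moves 66% from 35 toward 100: 35 + 42.9 = 77.9 → 78.
H and S are unchanged.

hsl(190, 36%, 78%)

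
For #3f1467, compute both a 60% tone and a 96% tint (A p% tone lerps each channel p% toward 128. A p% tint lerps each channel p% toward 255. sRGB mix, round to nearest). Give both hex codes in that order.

#665576, #f7f6f9

#3f1467 is rgb(63, 20, 103).
60% tone:
  R: 63 + 39 = 102 → 102
  G: 20 + 0.6×(128−20) = 20 + 64.8 = 84.8 → 85
  B: 103 + 15 = 118 → 118
  → #665576
96% tint:
  R: 63 + 0.96×(255−63) = 63 + 184.32 = 247.32 → 247
  G: 20 + 0.96×(255−20) = 20 + 225.6 = 245.6 → 246
  B: 103 + 0.96×(255−103) = 103 + 145.92 = 248.92 → 249
  → #f7f6f9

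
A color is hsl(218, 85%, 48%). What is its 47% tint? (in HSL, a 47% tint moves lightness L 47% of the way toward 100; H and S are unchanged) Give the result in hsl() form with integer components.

L moves 47% from 48 toward 100: 48 + 24.44 = 72.44 → 72.
H and S are unchanged.

hsl(218, 85%, 72%)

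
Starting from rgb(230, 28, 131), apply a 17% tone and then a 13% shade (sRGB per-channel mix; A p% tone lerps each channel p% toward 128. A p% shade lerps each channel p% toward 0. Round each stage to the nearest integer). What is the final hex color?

Lerp each channel 17% toward 128:
  R: 230 + 0.17×(128−230) = 230 − 17.34 = 212.66 → 213
  G: 28 + 17 = 45 → 45
  B: 131 + 0.17×(128−131) = 131 − 0.51 = 130.49 → 130
After the tone: rgb(213, 45, 130) = #d52d82.
Per channel, c → c + 0.13(0 − c):
  R: 213 + 0.13×(0−213) = 213 − 27.69 = 185.31 → 185
  G: 45 + 0.13×(0−45) = 45 − 5.85 = 39.15 → 39
  B: 130 + 0.13×(0−130) = 130 − 16.9 = 113.1 → 113
rgb(185, 39, 113) = #b92771.

#b92771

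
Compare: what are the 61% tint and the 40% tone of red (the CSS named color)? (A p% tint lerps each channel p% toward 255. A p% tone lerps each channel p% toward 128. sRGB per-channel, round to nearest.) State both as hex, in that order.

#FF9C9C, #CC3333

CSS red is rgb(255, 0, 0).
61% tint:
  R: 255 + 0.61×(255−255) = 255 + 0 = 255 → 255
  G: 0 + 0.61×(255−0) = 0 + 155.55 = 155.55 → 156
  B: 0 + 155.55 = 155.55 → 156
  → #FF9C9C
40% tone:
  R: 255 − 50.8 = 204.2 → 204
  G: 0 + 0.4×(128−0) = 0 + 51.2 = 51.2 → 51
  B: 0 + 51.2 = 51.2 → 51
  → #CC3333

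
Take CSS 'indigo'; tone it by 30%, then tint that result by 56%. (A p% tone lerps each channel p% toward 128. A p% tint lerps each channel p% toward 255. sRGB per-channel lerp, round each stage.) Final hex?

CSS indigo is rgb(75, 0, 130).
Lerp each channel 30% toward 128:
  R: 75 + 15.9 = 90.9 → 91
  G: 0 + 38.4 = 38.4 → 38
  B: 130 + 0.3×(128−130) = 130 − 0.6 = 129.4 → 129
After the tone: rgb(91, 38, 129) = #5b2681.
A 56% tint moves each channel 56% toward 255:
  R: 91 + 91.84 = 182.84 → 183
  G: 38 + 0.56×(255−38) = 38 + 121.52 = 159.52 → 160
  B: 129 + 70.56 = 199.56 → 200
rgb(183, 160, 200) = #b7a0c8.

#b7a0c8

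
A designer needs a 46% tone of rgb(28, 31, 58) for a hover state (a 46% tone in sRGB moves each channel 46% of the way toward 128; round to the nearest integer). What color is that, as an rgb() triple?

Lerp each channel 46% toward 128:
  R: 28 + 0.46×(128−28) = 28 + 46 = 74 → 74
  G: 31 + 0.46×(128−31) = 31 + 44.62 = 75.62 → 76
  B: 58 + 32.2 = 90.2 → 90

rgb(74, 76, 90)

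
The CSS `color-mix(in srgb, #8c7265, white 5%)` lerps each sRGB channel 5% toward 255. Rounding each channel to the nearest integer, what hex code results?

#92796d

#8c7265 is rgb(140, 114, 101).
A 5% tint moves each channel 5% toward 255:
  R: 140 + 0.05×(255−140) = 140 + 5.75 = 145.75 → 146
  G: 114 + 0.05×(255−114) = 114 + 7.05 = 121.05 → 121
  B: 101 + 0.05×(255−101) = 101 + 7.7 = 108.7 → 109
rgb(146, 121, 109) = #92796d.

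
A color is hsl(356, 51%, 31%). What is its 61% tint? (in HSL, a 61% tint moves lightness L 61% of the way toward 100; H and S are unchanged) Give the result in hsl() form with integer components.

hsl(356, 51%, 73%)

L moves 61% from 31 toward 100: 31 + 42.09 = 73.09 → 73.
H and S are unchanged.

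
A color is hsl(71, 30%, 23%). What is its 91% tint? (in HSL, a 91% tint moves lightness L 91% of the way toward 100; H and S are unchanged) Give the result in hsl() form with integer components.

hsl(71, 30%, 93%)

L moves 91% from 23 toward 100: 23 + 70.07 = 93.07 → 93.
H and S are unchanged.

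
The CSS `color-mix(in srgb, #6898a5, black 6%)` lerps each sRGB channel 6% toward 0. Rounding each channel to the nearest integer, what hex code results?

#628f9b

#6898a5 is rgb(104, 152, 165).
Lerp each channel 6% toward 0:
  R: 104 + 0.06×(0−104) = 104 − 6.24 = 97.76 → 98
  G: 152 + 0.06×(0−152) = 152 − 9.12 = 142.88 → 143
  B: 165 + 0.06×(0−165) = 165 − 9.9 = 155.1 → 155
rgb(98, 143, 155) = #628f9b.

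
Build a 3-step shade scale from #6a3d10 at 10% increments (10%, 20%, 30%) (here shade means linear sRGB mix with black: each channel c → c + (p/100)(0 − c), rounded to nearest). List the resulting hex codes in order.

#5f370e, #55310d, #4a2b0b

#6a3d10 is rgb(106, 61, 16).
10%: (106 − 10.6 = 95.4→95, 61 − 6.1 = 54.9→55, 16 − 1.6 = 14.4→14) → #5f370e
20%: (106 − 21.2 = 84.8→85, 61 − 12.2 = 48.8→49, 16 − 3.2 = 12.8→13) → #55310d
30%: (106 − 31.8 = 74.2→74, 61 − 18.3 = 42.7→43, 16 − 4.8 = 11.2→11) → #4a2b0b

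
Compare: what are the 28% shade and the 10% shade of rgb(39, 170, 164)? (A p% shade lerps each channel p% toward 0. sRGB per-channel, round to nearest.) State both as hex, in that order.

#1C7A76, #239994

28% shade:
  R: 39 − 10.92 = 28.08 → 28
  G: 170 + 0.28×(0−170) = 170 − 47.6 = 122.4 → 122
  B: 164 − 45.92 = 118.08 → 118
  → #1C7A76
10% shade:
  R: 39 + 0.1×(0−39) = 39 − 3.9 = 35.1 → 35
  G: 170 + 0.1×(0−170) = 170 − 17 = 153 → 153
  B: 164 − 16.4 = 147.6 → 148
  → #239994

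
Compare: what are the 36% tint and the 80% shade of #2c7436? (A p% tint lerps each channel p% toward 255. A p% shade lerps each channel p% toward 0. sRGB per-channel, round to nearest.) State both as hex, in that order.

#2c7436 is rgb(44, 116, 54).
36% tint:
  R: 44 + 75.96 = 119.96 → 120
  G: 116 + 0.36×(255−116) = 116 + 50.04 = 166.04 → 166
  B: 54 + 0.36×(255−54) = 54 + 72.36 = 126.36 → 126
  → #78a67e
80% shade:
  R: 44 − 35.2 = 8.8 → 9
  G: 116 + 0.8×(0−116) = 116 − 92.8 = 23.2 → 23
  B: 54 − 43.2 = 10.8 → 11
  → #09170b

#78a67e, #09170b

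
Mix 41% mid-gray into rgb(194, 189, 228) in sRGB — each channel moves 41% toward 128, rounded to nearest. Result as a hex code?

Lerp each channel 41% toward 128:
  R: 194 + 0.41×(128−194) = 194 − 27.06 = 166.94 → 167
  G: 189 − 25.01 = 163.99 → 164
  B: 228 + 0.41×(128−228) = 228 − 41 = 187 → 187
rgb(167, 164, 187) = #a7a4bb.

#a7a4bb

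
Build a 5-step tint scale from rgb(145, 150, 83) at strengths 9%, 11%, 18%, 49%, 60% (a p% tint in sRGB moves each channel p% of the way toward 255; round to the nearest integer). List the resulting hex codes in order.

#9B9F62, #9DA266, #A5A972, #C7C9A7, #D3D5BA

9%: (145 + 9.9 = 154.9→155, 150 + 9.45 = 159.45→159, 83 + 15.48 = 98.48→98) → #9B9F62
11%: (145 + 12.1 = 157.1→157, 150 + 11.55 = 161.55→162, 83 + 18.92 = 101.92→102) → #9DA266
18%: (145 + 19.8 = 164.8→165, 150 + 18.9 = 168.9→169, 83 + 30.96 = 113.96→114) → #A5A972
49%: (145 + 53.9 = 198.9→199, 150 + 51.45 = 201.45→201, 83 + 84.28 = 167.28→167) → #C7C9A7
60%: (145 + 66 = 211→211, 150 + 63 = 213→213, 83 + 103.2 = 186.2→186) → #D3D5BA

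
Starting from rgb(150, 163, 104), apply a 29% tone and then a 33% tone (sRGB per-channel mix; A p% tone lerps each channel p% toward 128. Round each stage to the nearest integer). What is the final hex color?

#8B9175

Lerp each channel 29% toward 128:
  R: 150 + 0.29×(128−150) = 150 − 6.38 = 143.62 → 144
  G: 163 + 0.29×(128−163) = 163 − 10.15 = 152.85 → 153
  B: 104 + 6.96 = 110.96 → 111
After the tone: rgb(144, 153, 111) = #90996F.
A 33% tone moves each channel 33% toward 128:
  R: 144 + 0.33×(128−144) = 144 − 5.28 = 138.72 → 139
  G: 153 − 8.25 = 144.75 → 145
  B: 111 + 5.61 = 116.61 → 117
rgb(139, 145, 117) = #8B9175.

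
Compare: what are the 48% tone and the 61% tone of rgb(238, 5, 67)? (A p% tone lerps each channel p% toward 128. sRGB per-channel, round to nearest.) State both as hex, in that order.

48% tone:
  R: 238 + 0.48×(128−238) = 238 − 52.8 = 185.2 → 185
  G: 5 + 0.48×(128−5) = 5 + 59.04 = 64.04 → 64
  B: 67 + 29.28 = 96.28 → 96
  → #b94060
61% tone:
  R: 238 + 0.61×(128−238) = 238 − 67.1 = 170.9 → 171
  G: 5 + 75.03 = 80.03 → 80
  B: 67 + 0.61×(128−67) = 67 + 37.21 = 104.21 → 104
  → #ab5068

#b94060, #ab5068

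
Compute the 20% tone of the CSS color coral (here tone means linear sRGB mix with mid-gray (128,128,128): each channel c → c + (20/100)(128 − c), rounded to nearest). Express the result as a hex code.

CSS coral is rgb(255, 127, 80).
Lerp each channel 20% toward 128:
  R: 255 + 0.2×(128−255) = 255 − 25.4 = 229.6 → 230
  G: 127 + 0.2×(128−127) = 127 + 0.2 = 127.2 → 127
  B: 80 + 0.2×(128−80) = 80 + 9.6 = 89.6 → 90
rgb(230, 127, 90) = #E67F5A.

#E67F5A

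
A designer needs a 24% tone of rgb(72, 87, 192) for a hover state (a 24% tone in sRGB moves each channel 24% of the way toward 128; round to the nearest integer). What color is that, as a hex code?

#5561b1

A 24% tone moves each channel 24% toward 128:
  R: 72 + 0.24×(128−72) = 72 + 13.44 = 85.44 → 85
  G: 87 + 0.24×(128−87) = 87 + 9.84 = 96.84 → 97
  B: 192 − 15.36 = 176.64 → 177
rgb(85, 97, 177) = #5561b1.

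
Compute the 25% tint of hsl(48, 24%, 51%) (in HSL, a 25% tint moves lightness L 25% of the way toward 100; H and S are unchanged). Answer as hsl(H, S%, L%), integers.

L moves 25% from 51 toward 100: 51 + 12.25 = 63.25 → 63.
H and S are unchanged.

hsl(48, 24%, 63%)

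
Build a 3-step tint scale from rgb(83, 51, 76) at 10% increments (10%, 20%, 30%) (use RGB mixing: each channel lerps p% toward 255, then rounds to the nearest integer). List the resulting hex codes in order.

10%: (83 + 17.2 = 100.2→100, 51 + 20.4 = 71.4→71, 76 + 17.9 = 93.9→94) → #64475E
20%: (83 + 34.4 = 117.4→117, 51 + 40.8 = 91.8→92, 76 + 35.8 = 111.8→112) → #755C70
30%: (83 + 51.6 = 134.6→135, 51 + 61.2 = 112.2→112, 76 + 53.7 = 129.7→130) → #877082

#64475E, #755C70, #877082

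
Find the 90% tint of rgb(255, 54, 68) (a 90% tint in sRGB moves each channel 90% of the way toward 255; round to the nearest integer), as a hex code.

A 90% tint moves each channel 90% toward 255:
  R: 255 + 0.9×(255−255) = 255 + 0 = 255 → 255
  G: 54 + 0.9×(255−54) = 54 + 180.9 = 234.9 → 235
  B: 68 + 168.3 = 236.3 → 236
rgb(255, 235, 236) = #ffebec.

#ffebec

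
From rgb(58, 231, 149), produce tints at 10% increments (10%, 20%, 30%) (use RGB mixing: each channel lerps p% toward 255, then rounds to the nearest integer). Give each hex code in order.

10%: (58 + 19.7 = 77.7→78, 231 + 2.4 = 233.4→233, 149 + 10.6 = 159.6→160) → #4EE9A0
20%: (58 + 39.4 = 97.4→97, 231 + 4.8 = 235.8→236, 149 + 21.2 = 170.2→170) → #61ECAA
30%: (58 + 59.1 = 117.1→117, 231 + 7.2 = 238.2→238, 149 + 31.8 = 180.8→181) → #75EEB5

#4EE9A0, #61ECAA, #75EEB5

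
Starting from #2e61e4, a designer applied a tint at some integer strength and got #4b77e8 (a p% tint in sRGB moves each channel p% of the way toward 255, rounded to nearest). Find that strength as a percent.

#2e61e4 is rgb(46, 97, 228); #4b77e8 is rgb(75, 119, 232).
On the R channel (widest range): 75 ≈ 46 + (p/100)(255 − 46), so p ≈ 100×(75 − 46)/(255 − 46) = 2900/209 = 13.88.
p = 14 reproduces all three channels after rounding.

14%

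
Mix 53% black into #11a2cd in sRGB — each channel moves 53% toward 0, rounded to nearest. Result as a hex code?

#11a2cd is rgb(17, 162, 205).
Lerp each channel 53% toward 0:
  R: 17 − 9.01 = 7.99 → 8
  G: 162 + 0.53×(0−162) = 162 − 85.86 = 76.14 → 76
  B: 205 + 0.53×(0−205) = 205 − 108.65 = 96.35 → 96
rgb(8, 76, 96) = #084c60.

#084c60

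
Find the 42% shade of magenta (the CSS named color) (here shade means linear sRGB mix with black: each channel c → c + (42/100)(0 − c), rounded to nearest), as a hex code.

#940094

CSS magenta is rgb(255, 0, 255).
Per channel, c → c + 0.42(0 − c):
  R: 255 + 0.42×(0−255) = 255 − 107.1 = 147.9 → 148
  G: 0 + 0.42×(0−0) = 0 + 0 = 0 → 0
  B: 255 + 0.42×(0−255) = 255 − 107.1 = 147.9 → 148
rgb(148, 0, 148) = #940094.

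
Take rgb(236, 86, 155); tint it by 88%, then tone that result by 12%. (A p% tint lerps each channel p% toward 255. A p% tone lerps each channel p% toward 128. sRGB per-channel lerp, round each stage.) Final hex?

Lerp each channel 88% toward 255:
  R: 236 + 0.88×(255−236) = 236 + 16.72 = 252.72 → 253
  G: 86 + 0.88×(255−86) = 86 + 148.72 = 234.72 → 235
  B: 155 + 88 = 243 → 243
After the tint: rgb(253, 235, 243) = #fdebf3.
A 12% tone moves each channel 12% toward 128:
  R: 253 + 0.12×(128−253) = 253 − 15 = 238 → 238
  G: 235 + 0.12×(128−235) = 235 − 12.84 = 222.16 → 222
  B: 243 + 0.12×(128−243) = 243 − 13.8 = 229.2 → 229
rgb(238, 222, 229) = #eedee5.

#eedee5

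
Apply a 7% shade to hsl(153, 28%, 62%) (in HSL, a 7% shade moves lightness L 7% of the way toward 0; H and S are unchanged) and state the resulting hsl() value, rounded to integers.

hsl(153, 28%, 58%)

L moves 7% from 62 toward 0: 62 − 4.34 = 57.66 → 58.
H and S are unchanged.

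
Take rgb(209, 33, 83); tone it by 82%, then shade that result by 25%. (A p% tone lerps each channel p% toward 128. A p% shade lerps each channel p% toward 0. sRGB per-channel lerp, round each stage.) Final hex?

Per channel, c → c + 0.82(128 − c):
  R: 209 − 66.42 = 142.58 → 143
  G: 33 + 77.9 = 110.9 → 111
  B: 83 + 36.9 = 119.9 → 120
After the tone: rgb(143, 111, 120) = #8F6F78.
Per channel, c → c + 0.25(0 − c):
  R: 143 − 35.75 = 107.25 → 107
  G: 111 + 0.25×(0−111) = 111 − 27.75 = 83.25 → 83
  B: 120 − 30 = 90 → 90
rgb(107, 83, 90) = #6B535A.

#6B535A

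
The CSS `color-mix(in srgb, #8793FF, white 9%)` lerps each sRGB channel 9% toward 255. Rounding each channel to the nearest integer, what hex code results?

#929DFF

#8793FF is rgb(135, 147, 255).
Per channel, c → c + 0.09(255 − c):
  R: 135 + 10.8 = 145.8 → 146
  G: 147 + 0.09×(255−147) = 147 + 9.72 = 156.72 → 157
  B: 255 + 0.09×(255−255) = 255 + 0 = 255 → 255
rgb(146, 157, 255) = #929DFF.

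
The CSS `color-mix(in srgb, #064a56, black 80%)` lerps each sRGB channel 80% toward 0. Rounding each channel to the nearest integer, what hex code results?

#064a56 is rgb(6, 74, 86).
An 80% shade moves each channel 80% toward 0:
  R: 6 + 0.8×(0−6) = 6 − 4.8 = 1.2 → 1
  G: 74 + 0.8×(0−74) = 74 − 59.2 = 14.8 → 15
  B: 86 + 0.8×(0−86) = 86 − 68.8 = 17.2 → 17
rgb(1, 15, 17) = #010f11.

#010f11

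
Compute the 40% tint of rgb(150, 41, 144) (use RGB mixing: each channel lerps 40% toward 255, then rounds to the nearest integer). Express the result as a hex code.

#C07FBC

Lerp each channel 40% toward 255:
  R: 150 + 0.4×(255−150) = 150 + 42 = 192 → 192
  G: 41 + 85.6 = 126.6 → 127
  B: 144 + 44.4 = 188.4 → 188
rgb(192, 127, 188) = #C07FBC.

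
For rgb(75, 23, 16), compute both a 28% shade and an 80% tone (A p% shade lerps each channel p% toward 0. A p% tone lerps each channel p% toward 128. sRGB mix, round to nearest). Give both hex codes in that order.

#36110C, #756B6A

28% shade:
  R: 75 + 0.28×(0−75) = 75 − 21 = 54 → 54
  G: 23 − 6.44 = 16.56 → 17
  B: 16 + 0.28×(0−16) = 16 − 4.48 = 11.52 → 12
  → #36110C
80% tone:
  R: 75 + 0.8×(128−75) = 75 + 42.4 = 117.4 → 117
  G: 23 + 0.8×(128−23) = 23 + 84 = 107 → 107
  B: 16 + 89.6 = 105.6 → 106
  → #756B6A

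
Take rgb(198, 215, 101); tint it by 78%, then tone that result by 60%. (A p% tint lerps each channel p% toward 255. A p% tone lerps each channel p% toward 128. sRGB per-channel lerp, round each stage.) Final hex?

#AEAFA5

A 78% tint moves each channel 78% toward 255:
  R: 198 + 44.46 = 242.46 → 242
  G: 215 + 31.2 = 246.2 → 246
  B: 101 + 120.12 = 221.12 → 221
After the tint: rgb(242, 246, 221) = #F2F6DD.
Per channel, c → c + 0.6(128 − c):
  R: 242 + 0.6×(128−242) = 242 − 68.4 = 173.6 → 174
  G: 246 − 70.8 = 175.2 → 175
  B: 221 + 0.6×(128−221) = 221 − 55.8 = 165.2 → 165
rgb(174, 175, 165) = #AEAFA5.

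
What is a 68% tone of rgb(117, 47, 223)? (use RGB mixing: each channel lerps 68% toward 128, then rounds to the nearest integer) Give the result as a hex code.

#7C669E

Lerp each channel 68% toward 128:
  R: 117 + 0.68×(128−117) = 117 + 7.48 = 124.48 → 124
  G: 47 + 0.68×(128−47) = 47 + 55.08 = 102.08 → 102
  B: 223 − 64.6 = 158.4 → 158
rgb(124, 102, 158) = #7C669E.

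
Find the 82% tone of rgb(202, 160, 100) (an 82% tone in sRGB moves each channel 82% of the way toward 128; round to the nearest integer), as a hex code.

Per channel, c → c + 0.82(128 − c):
  R: 202 + 0.82×(128−202) = 202 − 60.68 = 141.32 → 141
  G: 160 + 0.82×(128−160) = 160 − 26.24 = 133.76 → 134
  B: 100 + 0.82×(128−100) = 100 + 22.96 = 122.96 → 123
rgb(141, 134, 123) = #8D867B.

#8D867B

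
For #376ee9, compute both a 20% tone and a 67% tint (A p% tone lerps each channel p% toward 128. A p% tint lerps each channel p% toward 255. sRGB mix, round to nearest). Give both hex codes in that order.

#376ee9 is rgb(55, 110, 233).
20% tone:
  R: 55 + 0.2×(128−55) = 55 + 14.6 = 69.6 → 70
  G: 110 + 0.2×(128−110) = 110 + 3.6 = 113.6 → 114
  B: 233 − 21 = 212 → 212
  → #4672d4
67% tint:
  R: 55 + 0.67×(255−55) = 55 + 134 = 189 → 189
  G: 110 + 97.15 = 207.15 → 207
  B: 233 + 0.67×(255−233) = 233 + 14.74 = 247.74 → 248
  → #bdcff8

#4672d4, #bdcff8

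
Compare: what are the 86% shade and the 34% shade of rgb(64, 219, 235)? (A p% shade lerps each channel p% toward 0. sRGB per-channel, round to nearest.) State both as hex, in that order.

#091f21, #2a919b

86% shade:
  R: 64 − 55.04 = 8.96 → 9
  G: 219 + 0.86×(0−219) = 219 − 188.34 = 30.66 → 31
  B: 235 + 0.86×(0−235) = 235 − 202.1 = 32.9 → 33
  → #091f21
34% shade:
  R: 64 + 0.34×(0−64) = 64 − 21.76 = 42.24 → 42
  G: 219 + 0.34×(0−219) = 219 − 74.46 = 144.54 → 145
  B: 235 + 0.34×(0−235) = 235 − 79.9 = 155.1 → 155
  → #2a919b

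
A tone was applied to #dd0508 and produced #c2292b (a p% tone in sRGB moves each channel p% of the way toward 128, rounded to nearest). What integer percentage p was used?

29%

#dd0508 is rgb(221, 5, 8); #c2292b is rgb(194, 41, 43).
On the G channel (widest range): 41 ≈ 5 + (p/100)(128 − 5), so p ≈ 100×(41 − 5)/(128 − 5) = 3600/123 = 29.27.
p = 29 reproduces all three channels after rounding.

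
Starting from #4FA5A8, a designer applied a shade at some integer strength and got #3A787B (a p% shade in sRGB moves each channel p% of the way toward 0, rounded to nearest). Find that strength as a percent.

27%

#4FA5A8 is rgb(79, 165, 168); #3A787B is rgb(58, 120, 123).
On the B channel (widest range): 123 ≈ 168 + (p/100)(0 − 168), so p ≈ 100×(123 − 168)/(0 − 168) = -4500/-168 = 26.79.
p = 27 reproduces all three channels after rounding.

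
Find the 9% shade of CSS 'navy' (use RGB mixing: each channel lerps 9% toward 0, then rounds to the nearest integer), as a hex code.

#000074

CSS navy is rgb(0, 0, 128).
Lerp each channel 9% toward 0:
  R: 0 + 0 = 0 → 0
  G: 0 + 0 = 0 → 0
  B: 128 − 11.52 = 116.48 → 116
rgb(0, 0, 116) = #000074.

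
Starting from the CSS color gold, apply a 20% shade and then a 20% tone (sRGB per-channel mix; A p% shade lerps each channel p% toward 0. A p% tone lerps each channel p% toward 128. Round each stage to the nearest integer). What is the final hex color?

#BDA31A

CSS gold is rgb(255, 215, 0).
Per channel, c → c + 0.2(0 − c):
  R: 255 + 0.2×(0−255) = 255 − 51 = 204 → 204
  G: 215 − 43 = 172 → 172
  B: 0 + 0.2×(0−0) = 0 + 0 = 0 → 0
After the shade: rgb(204, 172, 0) = #CCAC00.
Lerp each channel 20% toward 128:
  R: 204 − 15.2 = 188.8 → 189
  G: 172 + 0.2×(128−172) = 172 − 8.8 = 163.2 → 163
  B: 0 + 0.2×(128−0) = 0 + 25.6 = 25.6 → 26
rgb(189, 163, 26) = #BDA31A.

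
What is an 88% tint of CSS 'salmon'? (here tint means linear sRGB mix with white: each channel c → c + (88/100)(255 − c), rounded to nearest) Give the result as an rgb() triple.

CSS salmon is rgb(250, 128, 114).
Per channel, c → c + 0.88(255 − c):
  R: 250 + 0.88×(255−250) = 250 + 4.4 = 254.4 → 254
  G: 128 + 0.88×(255−128) = 128 + 111.76 = 239.76 → 240
  B: 114 + 0.88×(255−114) = 114 + 124.08 = 238.08 → 238

rgb(254, 240, 238)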